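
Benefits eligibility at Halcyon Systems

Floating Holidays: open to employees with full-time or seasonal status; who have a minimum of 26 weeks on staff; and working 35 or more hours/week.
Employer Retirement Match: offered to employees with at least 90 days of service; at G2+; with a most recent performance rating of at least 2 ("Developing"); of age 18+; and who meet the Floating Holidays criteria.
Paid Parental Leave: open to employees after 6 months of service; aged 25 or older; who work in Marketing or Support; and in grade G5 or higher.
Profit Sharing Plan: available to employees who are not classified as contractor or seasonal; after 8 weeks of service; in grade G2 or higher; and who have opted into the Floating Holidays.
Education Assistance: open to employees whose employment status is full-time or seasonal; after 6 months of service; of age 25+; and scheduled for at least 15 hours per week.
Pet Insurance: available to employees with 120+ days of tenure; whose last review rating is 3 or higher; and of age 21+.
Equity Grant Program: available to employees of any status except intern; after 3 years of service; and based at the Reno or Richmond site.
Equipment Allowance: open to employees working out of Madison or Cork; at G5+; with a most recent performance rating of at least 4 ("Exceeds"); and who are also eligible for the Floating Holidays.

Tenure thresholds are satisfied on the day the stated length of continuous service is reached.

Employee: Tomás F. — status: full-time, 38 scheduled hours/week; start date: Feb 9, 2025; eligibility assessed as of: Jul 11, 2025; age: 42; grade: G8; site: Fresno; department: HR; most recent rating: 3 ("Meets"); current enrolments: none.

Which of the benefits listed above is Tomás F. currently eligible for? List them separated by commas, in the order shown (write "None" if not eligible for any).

Service from Feb 9, 2025 to Jul 11, 2025: 152 days.
Floating Holidays — status full-time ✓; service 152 days < 26 weeks (≈182 days) ✗ → not eligible.
Employer Retirement Match — service 152 days ≥ 90 days ✓; grade G8 ≥ G2 ✓; rating 3 ≥ 2 ✓; age 42 ≥ 18 ✓; not eligible for Floating Holidays ✗ → not eligible.
Paid Parental Leave — service 152 days < 6 months (≈180 days) ✗ → not eligible.
Profit Sharing Plan — status full-time ✓ (not excluded); service 152 days ≥ 8 weeks (≈56 days) ✓; grade G8 ≥ G2 ✓; not enrolled in Floating Holidays ✗ → not eligible.
Education Assistance — status full-time ✓; service 152 days < 6 months (≈180 days) ✗ → not eligible.
Pet Insurance — service 152 days ≥ 120 days ✓; rating 3 ≥ 3 ✓; age 42 ≥ 21 ✓ → eligible.
Equity Grant Program — status full-time ✓ (not excluded); service 152 days < 3 years (≈1095 days) ✗ → not eligible.
Equipment Allowance — site Fresno ✗ (not Madison or Cork) → not eligible.

Pet Insurance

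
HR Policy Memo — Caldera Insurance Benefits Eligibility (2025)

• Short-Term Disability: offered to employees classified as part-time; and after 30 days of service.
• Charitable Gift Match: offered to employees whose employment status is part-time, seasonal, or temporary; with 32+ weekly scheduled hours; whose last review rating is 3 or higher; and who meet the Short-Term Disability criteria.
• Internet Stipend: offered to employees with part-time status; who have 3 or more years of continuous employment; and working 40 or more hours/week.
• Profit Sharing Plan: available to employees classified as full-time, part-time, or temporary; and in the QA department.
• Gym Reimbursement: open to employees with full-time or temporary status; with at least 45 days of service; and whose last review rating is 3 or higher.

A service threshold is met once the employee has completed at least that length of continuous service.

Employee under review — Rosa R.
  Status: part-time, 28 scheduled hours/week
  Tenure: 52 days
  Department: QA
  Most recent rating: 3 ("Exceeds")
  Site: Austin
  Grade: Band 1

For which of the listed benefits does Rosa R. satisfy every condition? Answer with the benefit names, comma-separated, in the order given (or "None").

Short-Term Disability, Profit Sharing Plan

Short-Term Disability — status part-time ✓; service 52 days ≥ 30 days ✓ → eligible.
Charitable Gift Match — status part-time ✓; 28 hrs/wk < 32 ✗ → not eligible.
Internet Stipend — status part-time ✓; service 52 days < 3 years (≈1095 days) ✗ → not eligible.
Profit Sharing Plan — status part-time ✓; dept QA ✓ → eligible.
Gym Reimbursement — status part-time ✗ (requires full-time or temporary) → not eligible.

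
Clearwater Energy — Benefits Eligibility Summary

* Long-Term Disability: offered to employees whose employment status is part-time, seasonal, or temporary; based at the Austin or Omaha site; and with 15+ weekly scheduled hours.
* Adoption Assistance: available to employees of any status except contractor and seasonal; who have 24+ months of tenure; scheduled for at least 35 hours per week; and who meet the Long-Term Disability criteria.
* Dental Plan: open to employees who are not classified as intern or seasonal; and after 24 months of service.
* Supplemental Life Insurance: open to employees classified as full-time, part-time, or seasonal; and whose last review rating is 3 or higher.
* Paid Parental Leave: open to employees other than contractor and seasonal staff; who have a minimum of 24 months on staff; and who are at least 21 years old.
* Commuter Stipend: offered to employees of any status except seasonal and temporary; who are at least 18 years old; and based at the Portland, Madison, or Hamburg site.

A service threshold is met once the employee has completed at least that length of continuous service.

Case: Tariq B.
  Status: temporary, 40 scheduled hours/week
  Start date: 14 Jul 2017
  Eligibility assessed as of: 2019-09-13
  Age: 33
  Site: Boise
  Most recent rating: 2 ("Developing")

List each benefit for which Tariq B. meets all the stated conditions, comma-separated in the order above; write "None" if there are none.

Service from 14 Jul 2017 to 2019-09-13: 791 days.
Long-Term Disability — status temporary ✓; site Boise ✗ (not Austin or Omaha) → not eligible.
Adoption Assistance — status temporary ✓ (not excluded); service 791 days ≥ 24 months (≈720 days) ✓; 40 hrs/wk ≥ 35 ✓; not eligible for Long-Term Disability ✗ → not eligible.
Dental Plan — status temporary ✓ (not excluded); service 791 days ≥ 24 months (≈720 days) ✓ → eligible.
Supplemental Life Insurance — status temporary ✗ (requires full-time, part-time, or seasonal) → not eligible.
Paid Parental Leave — status temporary ✓ (not excluded); service 791 days ≥ 24 months (≈720 days) ✓; age 33 ≥ 21 ✓ → eligible.
Commuter Stipend — status temporary ✗ (excluded) → not eligible.

Dental Plan, Paid Parental Leave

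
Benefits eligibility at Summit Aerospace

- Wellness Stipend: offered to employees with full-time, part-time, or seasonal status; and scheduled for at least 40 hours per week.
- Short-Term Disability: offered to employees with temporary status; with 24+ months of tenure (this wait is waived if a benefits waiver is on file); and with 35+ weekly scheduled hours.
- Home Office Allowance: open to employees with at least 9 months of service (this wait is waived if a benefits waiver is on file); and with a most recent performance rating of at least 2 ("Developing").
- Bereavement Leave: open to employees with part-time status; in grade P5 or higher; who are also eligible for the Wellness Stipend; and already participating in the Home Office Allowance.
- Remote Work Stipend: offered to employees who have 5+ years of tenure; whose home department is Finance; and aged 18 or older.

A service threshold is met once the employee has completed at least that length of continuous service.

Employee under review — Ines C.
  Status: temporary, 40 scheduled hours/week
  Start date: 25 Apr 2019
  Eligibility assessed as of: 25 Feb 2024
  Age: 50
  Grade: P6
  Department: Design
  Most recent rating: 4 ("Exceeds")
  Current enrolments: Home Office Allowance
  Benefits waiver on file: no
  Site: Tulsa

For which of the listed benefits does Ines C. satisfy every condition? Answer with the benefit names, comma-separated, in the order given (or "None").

Short-Term Disability, Home Office Allowance

Service from 25 Apr 2019 to 25 Feb 2024: 1767 days.
Wellness Stipend — status temporary ✗ (requires full-time, part-time, or seasonal) → not eligible.
Short-Term Disability — status temporary ✓; no waiver, service 1767 days ≥ 24 months (≈720 days) ✓; 40 hrs/wk ≥ 35 ✓ → eligible.
Home Office Allowance — no waiver, service 1767 days ≥ 9 months (≈270 days) ✓; rating 4 ≥ 2 ✓ → eligible.
Bereavement Leave — status temporary ✗ (requires part-time) → not eligible.
Remote Work Stipend — service 1767 days < 5 years (≈1825 days) ✗ → not eligible.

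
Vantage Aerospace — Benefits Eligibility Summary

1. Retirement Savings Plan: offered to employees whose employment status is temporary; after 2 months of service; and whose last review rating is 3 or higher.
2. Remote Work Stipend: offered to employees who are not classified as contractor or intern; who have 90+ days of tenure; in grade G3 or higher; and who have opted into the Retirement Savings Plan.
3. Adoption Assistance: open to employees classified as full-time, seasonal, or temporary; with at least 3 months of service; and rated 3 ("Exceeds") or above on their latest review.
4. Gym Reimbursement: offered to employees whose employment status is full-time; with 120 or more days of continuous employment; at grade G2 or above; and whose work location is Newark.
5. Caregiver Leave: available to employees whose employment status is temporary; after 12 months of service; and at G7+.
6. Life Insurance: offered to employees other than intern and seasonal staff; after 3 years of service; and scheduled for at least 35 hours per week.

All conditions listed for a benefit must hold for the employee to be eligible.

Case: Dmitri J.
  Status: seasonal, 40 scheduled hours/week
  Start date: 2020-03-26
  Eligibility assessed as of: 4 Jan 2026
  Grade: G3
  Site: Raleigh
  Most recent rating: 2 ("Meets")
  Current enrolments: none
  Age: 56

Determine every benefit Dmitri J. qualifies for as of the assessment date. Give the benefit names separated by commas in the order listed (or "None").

Service from 2020-03-26 to 4 Jan 2026: 2110 days.
Retirement Savings Plan — status seasonal ✗ (requires temporary) → not eligible.
Remote Work Stipend — status seasonal ✓ (not excluded); service 2110 days ≥ 90 days ✓; grade G3 ≥ G3 ✓; not enrolled in Retirement Savings Plan ✗ → not eligible.
Adoption Assistance — status seasonal ✓; service 2110 days ≥ 3 months (≈90 days) ✓; rating 2 < 3 ✗ → not eligible.
Gym Reimbursement — status seasonal ✗ (requires full-time) → not eligible.
Caregiver Leave — status seasonal ✗ (requires temporary) → not eligible.
Life Insurance — status seasonal ✗ (excluded) → not eligible.

None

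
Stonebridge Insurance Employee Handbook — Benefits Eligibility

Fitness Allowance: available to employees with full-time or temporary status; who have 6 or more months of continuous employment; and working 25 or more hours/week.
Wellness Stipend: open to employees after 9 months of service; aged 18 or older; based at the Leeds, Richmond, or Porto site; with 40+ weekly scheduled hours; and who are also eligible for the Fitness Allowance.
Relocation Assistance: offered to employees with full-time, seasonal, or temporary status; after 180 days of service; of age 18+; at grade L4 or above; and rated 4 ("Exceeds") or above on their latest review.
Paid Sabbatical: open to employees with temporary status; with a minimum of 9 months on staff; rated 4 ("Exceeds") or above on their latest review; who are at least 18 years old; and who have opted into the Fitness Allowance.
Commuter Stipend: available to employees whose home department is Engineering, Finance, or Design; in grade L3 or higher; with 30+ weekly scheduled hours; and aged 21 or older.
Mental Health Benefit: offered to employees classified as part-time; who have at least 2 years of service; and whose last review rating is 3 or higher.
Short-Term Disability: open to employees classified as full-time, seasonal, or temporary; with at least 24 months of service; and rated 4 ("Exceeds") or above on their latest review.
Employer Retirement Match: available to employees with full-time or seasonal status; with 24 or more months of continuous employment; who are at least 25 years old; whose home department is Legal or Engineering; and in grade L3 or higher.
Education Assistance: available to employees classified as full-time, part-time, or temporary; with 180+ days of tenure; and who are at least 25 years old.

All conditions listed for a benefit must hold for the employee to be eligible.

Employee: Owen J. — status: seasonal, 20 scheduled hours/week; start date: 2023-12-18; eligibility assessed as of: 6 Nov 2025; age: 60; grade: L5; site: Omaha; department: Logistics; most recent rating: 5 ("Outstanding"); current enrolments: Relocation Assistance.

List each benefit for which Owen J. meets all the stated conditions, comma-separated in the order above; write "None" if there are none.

Service from 2023-12-18 to 6 Nov 2025: 689 days.
Fitness Allowance — status seasonal ✗ (requires full-time or temporary) → not eligible.
Wellness Stipend — service 689 days ≥ 9 months (≈270 days) ✓; age 60 ≥ 18 ✓; site Omaha ✗ (not Leeds, Richmond, or Porto) → not eligible.
Relocation Assistance — status seasonal ✓; service 689 days ≥ 180 days ✓; age 60 ≥ 18 ✓; grade L5 ≥ L4 ✓; rating 5 ≥ 4 ✓ → eligible.
Paid Sabbatical — status seasonal ✗ (requires temporary) → not eligible.
Commuter Stipend — dept Logistics ✗ → not eligible.
Mental Health Benefit — status seasonal ✗ (requires part-time) → not eligible.
Short-Term Disability — status seasonal ✓; service 689 days < 24 months (≈720 days) ✗ → not eligible.
Employer Retirement Match — status seasonal ✓; service 689 days < 24 months (≈720 days) ✗ → not eligible.
Education Assistance — status seasonal ✗ (requires full-time, part-time, or temporary) → not eligible.

Relocation Assistance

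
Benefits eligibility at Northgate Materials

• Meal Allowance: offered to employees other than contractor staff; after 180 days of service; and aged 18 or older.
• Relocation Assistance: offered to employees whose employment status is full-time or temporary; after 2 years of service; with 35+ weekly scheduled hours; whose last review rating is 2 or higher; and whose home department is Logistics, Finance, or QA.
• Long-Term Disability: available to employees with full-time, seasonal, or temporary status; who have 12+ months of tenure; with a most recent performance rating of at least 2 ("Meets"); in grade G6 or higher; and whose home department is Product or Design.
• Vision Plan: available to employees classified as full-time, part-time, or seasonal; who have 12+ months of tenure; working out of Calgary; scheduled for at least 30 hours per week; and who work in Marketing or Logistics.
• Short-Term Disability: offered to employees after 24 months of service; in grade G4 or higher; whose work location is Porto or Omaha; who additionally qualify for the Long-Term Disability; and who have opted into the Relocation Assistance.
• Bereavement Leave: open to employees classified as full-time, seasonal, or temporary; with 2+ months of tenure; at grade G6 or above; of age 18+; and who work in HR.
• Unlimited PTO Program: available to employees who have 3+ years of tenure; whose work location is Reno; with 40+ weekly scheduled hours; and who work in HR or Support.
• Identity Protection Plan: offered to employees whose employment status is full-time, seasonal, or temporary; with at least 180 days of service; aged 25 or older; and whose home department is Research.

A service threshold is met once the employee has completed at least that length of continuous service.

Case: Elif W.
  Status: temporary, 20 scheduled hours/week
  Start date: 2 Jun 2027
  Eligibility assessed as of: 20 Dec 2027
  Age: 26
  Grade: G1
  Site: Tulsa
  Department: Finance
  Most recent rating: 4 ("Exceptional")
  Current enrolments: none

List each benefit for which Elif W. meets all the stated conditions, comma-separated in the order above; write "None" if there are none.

Service from 2 Jun 2027 to 20 Dec 2027: 201 days.
Meal Allowance — status temporary ✓ (not excluded); service 201 days ≥ 180 days ✓; age 26 ≥ 18 ✓ → eligible.
Relocation Assistance — status temporary ✓; service 201 days < 2 years (≈730 days) ✗ → not eligible.
Long-Term Disability — status temporary ✓; service 201 days < 12 months (≈360 days) ✗ → not eligible.
Vision Plan — status temporary ✗ (requires full-time, part-time, or seasonal) → not eligible.
Short-Term Disability — service 201 days < 24 months (≈720 days) ✗ → not eligible.
Bereavement Leave — status temporary ✓; service 201 days ≥ 2 months (≈60 days) ✓; grade G1 < G6 ✗ → not eligible.
Unlimited PTO Program — service 201 days < 3 years (≈1095 days) ✗ → not eligible.
Identity Protection Plan — status temporary ✓; service 201 days ≥ 180 days ✓; age 26 ≥ 25 ✓; dept Finance ✗ → not eligible.

Meal Allowance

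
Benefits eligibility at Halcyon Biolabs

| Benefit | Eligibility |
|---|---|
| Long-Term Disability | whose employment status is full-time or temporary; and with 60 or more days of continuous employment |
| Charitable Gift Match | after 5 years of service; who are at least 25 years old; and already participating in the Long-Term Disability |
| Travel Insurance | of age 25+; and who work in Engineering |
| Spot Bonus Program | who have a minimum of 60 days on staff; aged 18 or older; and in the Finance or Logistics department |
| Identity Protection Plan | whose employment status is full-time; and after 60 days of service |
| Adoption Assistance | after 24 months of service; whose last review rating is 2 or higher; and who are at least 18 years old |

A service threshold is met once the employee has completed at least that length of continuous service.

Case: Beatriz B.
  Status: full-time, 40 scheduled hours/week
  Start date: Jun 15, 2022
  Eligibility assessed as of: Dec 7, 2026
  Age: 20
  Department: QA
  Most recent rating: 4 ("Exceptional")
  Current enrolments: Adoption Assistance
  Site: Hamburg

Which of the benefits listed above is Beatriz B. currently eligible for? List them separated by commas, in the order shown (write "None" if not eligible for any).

Long-Term Disability, Identity Protection Plan, Adoption Assistance

Service from Jun 15, 2022 to Dec 7, 2026: 1636 days.
Long-Term Disability — status full-time ✓; service 1636 days ≥ 60 days ✓ → eligible.
Charitable Gift Match — service 1636 days < 5 years (≈1825 days) ✗ → not eligible.
Travel Insurance — age 20 < 25 ✗ → not eligible.
Spot Bonus Program — service 1636 days ≥ 60 days ✓; age 20 ≥ 18 ✓; dept QA ✗ → not eligible.
Identity Protection Plan — status full-time ✓; service 1636 days ≥ 60 days ✓ → eligible.
Adoption Assistance — service 1636 days ≥ 24 months (≈720 days) ✓; rating 4 ≥ 2 ✓; age 20 ≥ 18 ✓ → eligible.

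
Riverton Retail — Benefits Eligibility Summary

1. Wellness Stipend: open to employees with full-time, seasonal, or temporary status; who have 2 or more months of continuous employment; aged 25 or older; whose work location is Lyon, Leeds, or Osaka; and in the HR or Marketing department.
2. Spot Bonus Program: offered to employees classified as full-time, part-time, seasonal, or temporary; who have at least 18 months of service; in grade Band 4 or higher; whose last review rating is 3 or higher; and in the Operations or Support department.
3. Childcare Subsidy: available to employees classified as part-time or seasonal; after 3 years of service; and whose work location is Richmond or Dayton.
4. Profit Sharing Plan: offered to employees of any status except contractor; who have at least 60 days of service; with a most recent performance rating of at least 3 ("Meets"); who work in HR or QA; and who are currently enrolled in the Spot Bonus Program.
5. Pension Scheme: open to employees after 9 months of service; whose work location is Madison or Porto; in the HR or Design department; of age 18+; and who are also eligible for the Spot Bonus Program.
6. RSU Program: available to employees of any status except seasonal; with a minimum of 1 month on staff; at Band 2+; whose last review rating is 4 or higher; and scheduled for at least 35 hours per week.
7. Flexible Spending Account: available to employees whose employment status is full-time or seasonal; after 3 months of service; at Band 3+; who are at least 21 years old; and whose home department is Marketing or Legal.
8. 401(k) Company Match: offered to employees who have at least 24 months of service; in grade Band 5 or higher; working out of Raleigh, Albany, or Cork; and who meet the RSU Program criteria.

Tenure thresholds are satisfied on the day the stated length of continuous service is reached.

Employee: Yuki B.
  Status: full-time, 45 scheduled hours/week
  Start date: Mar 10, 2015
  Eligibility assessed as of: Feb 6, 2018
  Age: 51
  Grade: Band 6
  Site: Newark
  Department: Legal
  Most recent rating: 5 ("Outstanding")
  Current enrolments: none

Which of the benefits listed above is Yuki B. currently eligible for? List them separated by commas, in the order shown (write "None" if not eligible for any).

Service from Mar 10, 2015 to Feb 6, 2018: 1064 days.
Wellness Stipend — status full-time ✓; service 1064 days ≥ 2 months (≈60 days) ✓; age 51 ≥ 25 ✓; site Newark ✗ (not Lyon, Leeds, or Osaka) → not eligible.
Spot Bonus Program — status full-time ✓; service 1064 days ≥ 18 months (≈540 days) ✓; grade Band 6 ≥ Band 4 ✓; rating 5 ≥ 3 ✓; dept Legal ✗ → not eligible.
Childcare Subsidy — status full-time ✗ (requires part-time or seasonal) → not eligible.
Profit Sharing Plan — status full-time ✓ (not excluded); service 1064 days ≥ 60 days ✓; rating 5 ≥ 3 ✓; dept Legal ✗ → not eligible.
Pension Scheme — service 1064 days ≥ 9 months (≈270 days) ✓; site Newark ✗ (not Madison or Porto) → not eligible.
RSU Program — status full-time ✓ (not excluded); service 1064 days ≥ 1 month (≈30 days) ✓; grade Band 6 ≥ Band 2 ✓; rating 5 ≥ 4 ✓; 45 hrs/wk ≥ 35 ✓ → eligible.
Flexible Spending Account — status full-time ✓; service 1064 days ≥ 3 months (≈90 days) ✓; grade Band 6 ≥ Band 3 ✓; age 51 ≥ 21 ✓; dept Legal ✓ → eligible.
401(k) Company Match — service 1064 days ≥ 24 months (≈720 days) ✓; grade Band 6 ≥ Band 5 ✓; site Newark ✗ (not Raleigh, Albany, or Cork) → not eligible.

RSU Program, Flexible Spending Account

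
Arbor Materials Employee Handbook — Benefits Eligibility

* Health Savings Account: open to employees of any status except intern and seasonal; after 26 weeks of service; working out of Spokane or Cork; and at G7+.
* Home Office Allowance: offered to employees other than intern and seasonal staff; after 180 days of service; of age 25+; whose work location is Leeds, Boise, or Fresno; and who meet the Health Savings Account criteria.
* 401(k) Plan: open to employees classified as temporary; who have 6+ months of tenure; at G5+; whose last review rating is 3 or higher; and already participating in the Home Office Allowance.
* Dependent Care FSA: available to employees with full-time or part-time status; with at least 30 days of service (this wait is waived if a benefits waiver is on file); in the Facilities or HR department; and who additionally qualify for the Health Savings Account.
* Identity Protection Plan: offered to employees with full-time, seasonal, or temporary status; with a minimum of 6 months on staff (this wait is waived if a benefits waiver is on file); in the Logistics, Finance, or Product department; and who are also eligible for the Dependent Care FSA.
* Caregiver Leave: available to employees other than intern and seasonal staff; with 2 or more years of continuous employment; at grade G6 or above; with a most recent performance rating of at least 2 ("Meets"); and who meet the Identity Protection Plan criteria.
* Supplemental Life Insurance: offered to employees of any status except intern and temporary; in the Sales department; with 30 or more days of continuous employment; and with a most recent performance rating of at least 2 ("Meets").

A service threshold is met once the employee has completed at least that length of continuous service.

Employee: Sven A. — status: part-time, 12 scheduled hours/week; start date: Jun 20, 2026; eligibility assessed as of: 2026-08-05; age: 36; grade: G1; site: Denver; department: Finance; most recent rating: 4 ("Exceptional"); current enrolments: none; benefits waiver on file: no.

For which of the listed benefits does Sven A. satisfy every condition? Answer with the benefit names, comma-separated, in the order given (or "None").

Service from Jun 20, 2026 to 2026-08-05: 46 days.
Health Savings Account — status part-time ✓ (not excluded); service 46 days < 26 weeks (≈182 days) ✗ → not eligible.
Home Office Allowance — status part-time ✓ (not excluded); service 46 days < 180 days ✗ → not eligible.
401(k) Plan — status part-time ✗ (requires temporary) → not eligible.
Dependent Care FSA — status part-time ✓; no waiver, service 46 days ≥ 30 days ✓; dept Finance ✗ → not eligible.
Identity Protection Plan — status part-time ✗ (requires full-time, seasonal, or temporary) → not eligible.
Caregiver Leave — status part-time ✓ (not excluded); service 46 days < 2 years (≈730 days) ✗ → not eligible.
Supplemental Life Insurance — status part-time ✓ (not excluded); dept Finance ✗ → not eligible.

None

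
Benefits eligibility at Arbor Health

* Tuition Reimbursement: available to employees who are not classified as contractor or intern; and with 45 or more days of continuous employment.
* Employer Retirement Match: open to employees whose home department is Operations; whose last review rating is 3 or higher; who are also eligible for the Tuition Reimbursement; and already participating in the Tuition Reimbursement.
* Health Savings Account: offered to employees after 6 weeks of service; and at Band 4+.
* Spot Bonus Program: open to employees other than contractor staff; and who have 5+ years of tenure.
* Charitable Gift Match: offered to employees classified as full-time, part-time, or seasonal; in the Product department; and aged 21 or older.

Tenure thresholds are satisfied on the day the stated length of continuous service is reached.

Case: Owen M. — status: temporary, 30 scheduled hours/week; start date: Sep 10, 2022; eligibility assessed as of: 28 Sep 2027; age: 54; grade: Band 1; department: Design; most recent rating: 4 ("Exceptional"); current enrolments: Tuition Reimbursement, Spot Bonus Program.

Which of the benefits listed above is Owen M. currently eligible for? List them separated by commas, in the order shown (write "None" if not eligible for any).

Service from Sep 10, 2022 to 28 Sep 2027: 1844 days.
Tuition Reimbursement — status temporary ✓ (not excluded); service 1844 days ≥ 45 days ✓ → eligible.
Employer Retirement Match — dept Design ✗ → not eligible.
Health Savings Account — service 1844 days ≥ 6 weeks (≈42 days) ✓; grade Band 1 < Band 4 ✗ → not eligible.
Spot Bonus Program — status temporary ✓ (not excluded); service 1844 days ≥ 5 years (≈1825 days) ✓ → eligible.
Charitable Gift Match — status temporary ✗ (requires full-time, part-time, or seasonal) → not eligible.

Tuition Reimbursement, Spot Bonus Program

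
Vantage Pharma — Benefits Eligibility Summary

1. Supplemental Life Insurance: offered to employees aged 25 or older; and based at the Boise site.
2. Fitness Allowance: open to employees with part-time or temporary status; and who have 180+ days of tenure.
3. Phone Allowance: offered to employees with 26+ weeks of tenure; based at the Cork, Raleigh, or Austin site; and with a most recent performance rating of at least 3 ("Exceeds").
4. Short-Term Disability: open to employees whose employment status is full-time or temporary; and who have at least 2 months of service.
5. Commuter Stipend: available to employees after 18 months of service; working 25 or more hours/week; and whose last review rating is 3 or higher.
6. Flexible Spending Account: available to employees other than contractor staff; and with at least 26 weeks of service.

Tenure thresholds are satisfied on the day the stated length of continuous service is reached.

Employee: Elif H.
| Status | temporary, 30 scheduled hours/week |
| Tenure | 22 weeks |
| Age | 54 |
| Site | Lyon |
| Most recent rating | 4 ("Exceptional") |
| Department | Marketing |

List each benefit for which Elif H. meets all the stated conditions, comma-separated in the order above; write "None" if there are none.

Supplemental Life Insurance — age 54 ≥ 25 ✓; site Lyon ✗ (not Boise) → not eligible.
Fitness Allowance — status temporary ✓; service 22 weeks < 180 days ✗ → not eligible.
Phone Allowance — service 22 weeks < 26 weeks ✗ → not eligible.
Short-Term Disability — status temporary ✓; service 22 weeks ≥ 2 months (≈60 days) ✓ → eligible.
Commuter Stipend — service 22 weeks < 18 months (≈540 days) ✗ → not eligible.
Flexible Spending Account — status temporary ✓ (not excluded); service 22 weeks < 26 weeks ✗ → not eligible.

Short-Term Disability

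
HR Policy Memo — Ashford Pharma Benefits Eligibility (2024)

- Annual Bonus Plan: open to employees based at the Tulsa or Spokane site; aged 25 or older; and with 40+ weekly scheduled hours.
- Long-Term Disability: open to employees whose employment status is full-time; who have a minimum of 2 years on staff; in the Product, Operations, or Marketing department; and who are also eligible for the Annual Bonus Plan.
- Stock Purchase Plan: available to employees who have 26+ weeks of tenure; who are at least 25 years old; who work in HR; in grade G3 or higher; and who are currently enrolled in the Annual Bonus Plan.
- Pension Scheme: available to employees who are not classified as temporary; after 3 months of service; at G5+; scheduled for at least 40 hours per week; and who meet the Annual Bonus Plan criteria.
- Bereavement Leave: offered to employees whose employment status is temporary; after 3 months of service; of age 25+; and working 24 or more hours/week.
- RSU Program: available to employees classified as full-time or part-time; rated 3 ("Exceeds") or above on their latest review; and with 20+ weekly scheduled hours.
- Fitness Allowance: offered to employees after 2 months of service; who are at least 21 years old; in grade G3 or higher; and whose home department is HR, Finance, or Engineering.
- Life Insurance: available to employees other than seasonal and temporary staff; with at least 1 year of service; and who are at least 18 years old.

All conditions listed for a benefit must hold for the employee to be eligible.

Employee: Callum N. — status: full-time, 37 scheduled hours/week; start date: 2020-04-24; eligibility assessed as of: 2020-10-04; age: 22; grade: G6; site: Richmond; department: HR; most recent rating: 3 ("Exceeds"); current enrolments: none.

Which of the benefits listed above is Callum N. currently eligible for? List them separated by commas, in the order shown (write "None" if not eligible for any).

RSU Program, Fitness Allowance

Service from 2020-04-24 to 2020-10-04: 163 days.
Annual Bonus Plan — site Richmond ✗ (not Tulsa or Spokane) → not eligible.
Long-Term Disability — status full-time ✓; service 163 days < 2 years (≈730 days) ✗ → not eligible.
Stock Purchase Plan — service 163 days < 26 weeks (≈182 days) ✗ → not eligible.
Pension Scheme — status full-time ✓ (not excluded); service 163 days ≥ 3 months (≈90 days) ✓; grade G6 ≥ G5 ✓; 37 hrs/wk < 40 ✗ → not eligible.
Bereavement Leave — status full-time ✗ (requires temporary) → not eligible.
RSU Program — status full-time ✓; rating 3 ≥ 3 ✓; 37 hrs/wk ≥ 20 ✓ → eligible.
Fitness Allowance — service 163 days ≥ 2 months (≈60 days) ✓; age 22 ≥ 21 ✓; grade G6 ≥ G3 ✓; dept HR ✓ → eligible.
Life Insurance — status full-time ✓ (not excluded); service 163 days < 1 year (≈365 days) ✗ → not eligible.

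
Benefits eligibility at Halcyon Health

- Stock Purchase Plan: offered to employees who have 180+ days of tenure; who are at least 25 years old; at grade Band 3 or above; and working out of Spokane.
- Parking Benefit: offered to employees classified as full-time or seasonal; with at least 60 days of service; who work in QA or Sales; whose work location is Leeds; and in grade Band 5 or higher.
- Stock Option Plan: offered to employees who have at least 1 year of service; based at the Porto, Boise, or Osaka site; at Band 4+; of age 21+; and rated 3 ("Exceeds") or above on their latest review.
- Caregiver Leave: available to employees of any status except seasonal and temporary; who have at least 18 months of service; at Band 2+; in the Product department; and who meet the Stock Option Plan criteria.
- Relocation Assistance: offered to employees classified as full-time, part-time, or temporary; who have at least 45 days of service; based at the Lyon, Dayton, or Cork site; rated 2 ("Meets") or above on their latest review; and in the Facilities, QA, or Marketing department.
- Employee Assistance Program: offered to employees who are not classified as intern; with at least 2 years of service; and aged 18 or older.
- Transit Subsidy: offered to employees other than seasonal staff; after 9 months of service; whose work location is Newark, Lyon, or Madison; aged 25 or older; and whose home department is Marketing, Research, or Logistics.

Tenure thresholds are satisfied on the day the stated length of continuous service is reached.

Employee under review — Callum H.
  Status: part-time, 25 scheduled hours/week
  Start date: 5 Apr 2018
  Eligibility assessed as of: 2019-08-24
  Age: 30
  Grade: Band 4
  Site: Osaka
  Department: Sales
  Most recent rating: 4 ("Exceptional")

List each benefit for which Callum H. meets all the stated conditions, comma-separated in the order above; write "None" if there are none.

Service from 5 Apr 2018 to 2019-08-24: 506 days.
Stock Purchase Plan — service 506 days ≥ 180 days ✓; age 30 ≥ 25 ✓; grade Band 4 ≥ Band 3 ✓; site Osaka ✗ (not Spokane) → not eligible.
Parking Benefit — status part-time ✗ (requires full-time or seasonal) → not eligible.
Stock Option Plan — service 506 days ≥ 1 year (≈365 days) ✓; site Osaka ✓; grade Band 4 ≥ Band 4 ✓; age 30 ≥ 21 ✓; rating 4 ≥ 3 ✓ → eligible.
Caregiver Leave — status part-time ✓ (not excluded); service 506 days < 18 months (≈540 days) ✗ → not eligible.
Relocation Assistance — status part-time ✓; service 506 days ≥ 45 days ✓; site Osaka ✗ (not Lyon, Dayton, or Cork) → not eligible.
Employee Assistance Program — status part-time ✓ (not excluded); service 506 days < 2 years (≈730 days) ✗ → not eligible.
Transit Subsidy — status part-time ✓ (not excluded); service 506 days ≥ 9 months (≈270 days) ✓; site Osaka ✗ (not Newark, Lyon, or Madison) → not eligible.

Stock Option Plan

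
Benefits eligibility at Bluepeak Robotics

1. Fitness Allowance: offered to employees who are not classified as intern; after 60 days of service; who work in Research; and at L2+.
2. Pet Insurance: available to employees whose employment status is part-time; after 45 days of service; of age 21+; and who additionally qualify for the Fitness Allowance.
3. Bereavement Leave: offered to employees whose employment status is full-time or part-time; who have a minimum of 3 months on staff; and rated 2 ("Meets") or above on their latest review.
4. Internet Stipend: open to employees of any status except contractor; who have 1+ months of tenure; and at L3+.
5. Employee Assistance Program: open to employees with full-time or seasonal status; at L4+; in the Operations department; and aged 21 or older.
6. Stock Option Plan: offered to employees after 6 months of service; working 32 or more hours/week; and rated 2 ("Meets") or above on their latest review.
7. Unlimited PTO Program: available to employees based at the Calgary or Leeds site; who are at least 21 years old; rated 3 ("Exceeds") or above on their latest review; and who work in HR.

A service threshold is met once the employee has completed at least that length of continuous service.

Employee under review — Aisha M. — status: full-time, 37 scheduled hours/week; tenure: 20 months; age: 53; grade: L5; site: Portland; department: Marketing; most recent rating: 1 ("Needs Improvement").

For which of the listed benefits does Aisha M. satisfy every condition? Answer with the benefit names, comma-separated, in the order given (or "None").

Internet Stipend

Fitness Allowance — status full-time ✓ (not excluded); service 20 months ≥ 60 days ✓; dept Marketing ✗ → not eligible.
Pet Insurance — status full-time ✗ (requires part-time) → not eligible.
Bereavement Leave — status full-time ✓; service 20 months ≥ 3 months ✓; rating 1 < 2 ✗ → not eligible.
Internet Stipend — status full-time ✓ (not excluded); service 20 months ≥ 1 month ✓; grade L5 ≥ L3 ✓ → eligible.
Employee Assistance Program — status full-time ✓; grade L5 ≥ L4 ✓; dept Marketing ✗ → not eligible.
Stock Option Plan — service 20 months ≥ 6 months ✓; 37 hrs/wk ≥ 32 ✓; rating 1 < 2 ✗ → not eligible.
Unlimited PTO Program — site Portland ✗ (not Calgary or Leeds) → not eligible.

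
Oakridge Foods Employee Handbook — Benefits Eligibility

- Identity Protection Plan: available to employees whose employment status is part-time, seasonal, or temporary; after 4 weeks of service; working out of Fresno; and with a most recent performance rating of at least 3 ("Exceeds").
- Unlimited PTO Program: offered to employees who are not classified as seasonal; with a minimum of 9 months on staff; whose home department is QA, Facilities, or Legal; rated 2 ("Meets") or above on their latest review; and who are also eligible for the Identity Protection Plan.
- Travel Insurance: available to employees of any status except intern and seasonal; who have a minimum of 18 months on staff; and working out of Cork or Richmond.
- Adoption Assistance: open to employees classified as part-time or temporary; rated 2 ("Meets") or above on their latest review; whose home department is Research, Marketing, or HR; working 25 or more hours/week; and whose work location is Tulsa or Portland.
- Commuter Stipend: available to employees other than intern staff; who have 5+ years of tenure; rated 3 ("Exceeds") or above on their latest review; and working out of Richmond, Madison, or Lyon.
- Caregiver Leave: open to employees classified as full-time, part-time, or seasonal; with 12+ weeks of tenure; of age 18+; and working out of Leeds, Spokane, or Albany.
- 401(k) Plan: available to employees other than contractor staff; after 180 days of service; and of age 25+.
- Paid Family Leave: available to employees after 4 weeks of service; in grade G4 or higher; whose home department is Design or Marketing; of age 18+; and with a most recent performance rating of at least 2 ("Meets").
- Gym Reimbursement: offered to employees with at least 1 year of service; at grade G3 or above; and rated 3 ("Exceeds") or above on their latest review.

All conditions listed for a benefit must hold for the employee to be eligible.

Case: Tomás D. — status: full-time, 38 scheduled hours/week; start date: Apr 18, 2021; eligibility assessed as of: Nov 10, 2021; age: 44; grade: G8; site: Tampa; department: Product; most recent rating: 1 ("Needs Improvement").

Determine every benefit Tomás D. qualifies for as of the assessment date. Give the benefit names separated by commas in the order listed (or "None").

401(k) Plan

Service from Apr 18, 2021 to Nov 10, 2021: 206 days.
Identity Protection Plan — status full-time ✗ (requires part-time, seasonal, or temporary) → not eligible.
Unlimited PTO Program — status full-time ✓ (not excluded); service 206 days < 9 months (≈270 days) ✗ → not eligible.
Travel Insurance — status full-time ✓ (not excluded); service 206 days < 18 months (≈540 days) ✗ → not eligible.
Adoption Assistance — status full-time ✗ (requires part-time or temporary) → not eligible.
Commuter Stipend — status full-time ✓ (not excluded); service 206 days < 5 years (≈1825 days) ✗ → not eligible.
Caregiver Leave — status full-time ✓; service 206 days ≥ 12 weeks (≈84 days) ✓; age 44 ≥ 18 ✓; site Tampa ✗ (not Leeds, Spokane, or Albany) → not eligible.
401(k) Plan — status full-time ✓ (not excluded); service 206 days ≥ 180 days ✓; age 44 ≥ 25 ✓ → eligible.
Paid Family Leave — service 206 days ≥ 4 weeks (≈28 days) ✓; grade G8 ≥ G4 ✓; dept Product ✗ → not eligible.
Gym Reimbursement — service 206 days < 1 year (≈365 days) ✗ → not eligible.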